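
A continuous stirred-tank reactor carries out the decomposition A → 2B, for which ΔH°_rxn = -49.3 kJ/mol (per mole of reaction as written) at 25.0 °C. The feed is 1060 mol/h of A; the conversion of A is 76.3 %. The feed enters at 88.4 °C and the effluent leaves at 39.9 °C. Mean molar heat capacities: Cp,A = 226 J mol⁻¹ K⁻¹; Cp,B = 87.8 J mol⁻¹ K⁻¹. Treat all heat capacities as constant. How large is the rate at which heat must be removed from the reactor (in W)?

Extent of reaction ξ = 0.763 × 1060 = 808.78 mol/h
Reaction term: ξ·ΔH°_rxn = 808.78 × -49.3 = -39873 kJ/h
Sensible, feed 88.4→25 °C: -15188 kJ/h
Outlet flows (mol/h): A 251.22, B 1617.6
Sensible, products 25→39.9 °C: 2962.1 kJ/h
Q = ΔH = -52099 kJ/h = -14.472 kW
Heat removed = 14472 W

Q_out = 14500 W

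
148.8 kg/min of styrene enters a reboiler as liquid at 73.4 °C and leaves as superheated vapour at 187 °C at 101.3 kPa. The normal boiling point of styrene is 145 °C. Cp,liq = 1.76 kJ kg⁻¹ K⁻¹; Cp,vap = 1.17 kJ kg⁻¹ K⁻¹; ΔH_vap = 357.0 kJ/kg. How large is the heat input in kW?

liquid 73.4→145 °C: 126.02 kJ/kg
vaporisation at 145 °C: 357 kJ/kg
vapour 145→187 °C: 49.14 kJ/kg
Δh = 126.02 + 357 + 49.14 = 532.16 kJ/kg
Q = ṁ·Δh = 148.8 kg/min × 532.16 kJ/kg = 79185 kJ/min
|Q| = 1319.7 kW

Q = 1320 kW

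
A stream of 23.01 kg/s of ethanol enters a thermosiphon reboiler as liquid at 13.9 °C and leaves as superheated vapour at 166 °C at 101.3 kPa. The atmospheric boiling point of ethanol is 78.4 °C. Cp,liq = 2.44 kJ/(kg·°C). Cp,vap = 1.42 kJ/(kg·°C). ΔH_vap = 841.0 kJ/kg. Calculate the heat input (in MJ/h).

liquid 13.9→78.4 °C: 157.38 kJ/kg
vaporisation at 78.4 °C: 841 kJ/kg
vapour 78.4→166 °C: 124.39 kJ/kg
Δh = 157.38 + 841 + 124.39 = 1122.8 kJ/kg
Q = ṁ·Δh = 23.01 kg/s × 1122.8 kJ/kg = 25835 kJ/s
|Q| = 25835 kW = 93006 MJ/h

Q = 93000 MJ/h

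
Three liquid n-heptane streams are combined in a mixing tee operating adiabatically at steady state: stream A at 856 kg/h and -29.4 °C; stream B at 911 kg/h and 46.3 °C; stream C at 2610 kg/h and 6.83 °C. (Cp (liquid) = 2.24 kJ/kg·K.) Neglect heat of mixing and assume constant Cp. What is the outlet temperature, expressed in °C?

T_out = 7.96 °C

No heat crosses the boundary, so H_out = H_in.
T_out = Σ ṁᵢCp,ᵢTᵢ / Σ ṁᵢCp,ᵢ
      = 78040 / 9804.5 = 7.9596 °C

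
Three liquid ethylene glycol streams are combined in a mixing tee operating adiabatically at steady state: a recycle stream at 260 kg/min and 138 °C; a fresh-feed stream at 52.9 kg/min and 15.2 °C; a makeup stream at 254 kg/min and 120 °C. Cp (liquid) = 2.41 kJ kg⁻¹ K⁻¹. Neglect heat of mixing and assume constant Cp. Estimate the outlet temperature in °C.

No heat crosses the boundary, so H_out = H_in.
Σ ṁᵢCp,ᵢTᵢ = 260×2.41×138 + 52.9×2.41×15.2 + 254×2.41×120 = 161870
Σ ṁᵢCp,ᵢ = 260×2.41 + 52.9×2.41 + 254×2.41 = 1366.2
T_out = 161870 / 1366.2 = 118.48 °C

T_out = 118 °C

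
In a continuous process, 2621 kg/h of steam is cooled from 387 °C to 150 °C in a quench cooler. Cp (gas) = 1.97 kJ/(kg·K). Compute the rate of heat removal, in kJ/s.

Q_c = 340 kJ/s

Q = ṁ·Cp·ΔT = 2621 × 1.97 × (150 − 387) = -1.2237e+06 kJ/h
Converting: 1.2237e+06 / 3600 s = 339.92 kW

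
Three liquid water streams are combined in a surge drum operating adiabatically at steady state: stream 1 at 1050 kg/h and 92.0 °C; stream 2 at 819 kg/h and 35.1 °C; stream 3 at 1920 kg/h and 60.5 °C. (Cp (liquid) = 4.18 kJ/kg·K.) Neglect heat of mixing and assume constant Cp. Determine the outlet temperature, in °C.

Adiabatic, steady state ⇒ Σ ṁᵢCp,ᵢ(T_out − Tᵢ) = 0
Σ ṁᵢCp,ᵢTᵢ = 1050×4.18×92.0 + 819×4.18×35.1 + 1920×4.18×60.5 = 1.0095e+06
Σ ṁᵢCp,ᵢ = 1050×4.18 + 819×4.18 + 1920×4.18 = 15838
T_out = 1.0095e+06 / 15838 = 63.739 °C

T_out = 63.7 °C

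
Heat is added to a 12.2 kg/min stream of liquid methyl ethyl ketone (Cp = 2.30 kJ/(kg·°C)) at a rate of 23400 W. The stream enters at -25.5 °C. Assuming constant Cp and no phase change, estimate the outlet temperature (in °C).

Q = 23400 W = 1404 kJ/min
ΔT = Q/(ṁ·Cp) = 1404/(12.2×2.30) = 50.036 K
T_out = -25.5 + 50.036 = 24.536 °C

T_out = 24.5 °C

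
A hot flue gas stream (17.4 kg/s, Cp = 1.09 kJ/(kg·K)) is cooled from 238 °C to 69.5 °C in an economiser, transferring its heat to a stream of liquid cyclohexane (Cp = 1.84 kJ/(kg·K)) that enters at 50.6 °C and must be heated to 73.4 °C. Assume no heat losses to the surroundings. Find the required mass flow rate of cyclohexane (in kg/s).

ṁ_c = 76.2 kg/s

Heat released by hot stream: Q = 17.4 × 1.09 × (238 − 69.5) = 3195.8 kJ/s
Energy balance on cold side (adiabatic exchanger): Q = ṁ_c·Cp_c·(T_c,out − T_c,in)
ṁ_c = 3195.8 / [1.84 × (73.4 − 50.6)] = 76.177 kg/s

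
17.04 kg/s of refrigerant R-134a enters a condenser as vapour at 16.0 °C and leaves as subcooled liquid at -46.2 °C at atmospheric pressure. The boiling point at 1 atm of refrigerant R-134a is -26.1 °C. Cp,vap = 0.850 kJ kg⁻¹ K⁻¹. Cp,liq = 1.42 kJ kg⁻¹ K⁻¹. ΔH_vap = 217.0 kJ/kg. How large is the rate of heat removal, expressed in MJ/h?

Q_c = 17300 MJ/h

vapour 16.0→-26.1 °C: -35.785 kJ/kg
condensation at -26.1 °C: -217 kJ/kg
liquid -26.1→-46.2 °C: -28.542 kJ/kg
Δh = -35.785 + -217 + -28.542 = -281.33 kJ/kg
Q = ṁ·Δh = 17.04 kg/s × -281.33 kJ/kg = -4793.8 kJ/s
|Q| = 4793.8 kW = 17258 MJ/h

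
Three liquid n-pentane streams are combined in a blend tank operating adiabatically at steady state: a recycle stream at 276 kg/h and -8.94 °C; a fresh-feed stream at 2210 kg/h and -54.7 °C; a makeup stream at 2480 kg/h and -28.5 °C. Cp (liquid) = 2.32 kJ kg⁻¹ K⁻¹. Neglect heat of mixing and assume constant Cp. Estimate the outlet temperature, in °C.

Adiabatic, steady state ⇒ Σ ṁᵢCp,ᵢ(T_out − Tᵢ) = 0
Σ ṁᵢCp,ᵢTᵢ = 276×2.32×-8.94 + 2210×2.32×-54.7 + 2480×2.32×-28.5 = -450160
Σ ṁᵢCp,ᵢ = 276×2.32 + 2210×2.32 + 2480×2.32 = 11521
T_out = -450160 / 11521 = -39.073 °C

T_out = -39.1 °C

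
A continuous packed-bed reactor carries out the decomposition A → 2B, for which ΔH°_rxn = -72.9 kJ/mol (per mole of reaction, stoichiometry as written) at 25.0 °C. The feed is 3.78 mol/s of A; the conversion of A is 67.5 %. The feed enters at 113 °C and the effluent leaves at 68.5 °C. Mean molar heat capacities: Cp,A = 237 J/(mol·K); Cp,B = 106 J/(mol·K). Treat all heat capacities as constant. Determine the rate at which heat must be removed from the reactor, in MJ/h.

Extent of reaction ξ = 0.675 × 3.78 = 2.5515 mol/s
Reaction term: ξ·ΔH°_rxn = 2.5515 × -72.9 = -186 kJ/s
Sensible, feed 113→25 °C: -78.836 kJ/s
Outlet flows (mol/s): A 1.2285, B 5.103
Sensible, products 25→68.5 °C: 36.195 kJ/s
Q = ΔH = -228.64 kJ/s = -228.64 kW
Heat removed = 823.12 MJ/h

Q_out = 823 MJ/h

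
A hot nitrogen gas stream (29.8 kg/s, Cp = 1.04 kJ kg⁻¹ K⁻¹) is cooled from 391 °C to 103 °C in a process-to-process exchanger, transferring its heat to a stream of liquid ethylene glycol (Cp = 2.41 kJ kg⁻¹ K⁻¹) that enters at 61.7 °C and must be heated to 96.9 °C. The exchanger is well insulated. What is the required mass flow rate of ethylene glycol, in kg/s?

ṁ_c = 105 kg/s

Heat released by hot stream: Q = 29.8 × 1.04 × (391 − 103) = 8925.7 kJ/s
Energy balance on cold side (adiabatic exchanger): Q = ṁ_c·Cp_c·(T_c,out − T_c,in)
ṁ_c = 8925.7 / [2.41 × (96.9 − 61.7)] = 105.22 kg/s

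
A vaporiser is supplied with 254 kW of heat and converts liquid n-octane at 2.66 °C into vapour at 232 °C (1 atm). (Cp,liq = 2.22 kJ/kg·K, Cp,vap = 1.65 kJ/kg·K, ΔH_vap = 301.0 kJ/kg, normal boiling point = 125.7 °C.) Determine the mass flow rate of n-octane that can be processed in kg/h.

Δh = 2.22×(125.7−2.66) + 301.0 + 1.65×(232−125.7) = 749.54 kJ/kg
Q = 254 kW = 254 kJ/s = 914400 kJ/h
ṁ = Q/Δh = 914400 / 749.54 = 1219.9 kg/h

ṁ = 1220 kg/h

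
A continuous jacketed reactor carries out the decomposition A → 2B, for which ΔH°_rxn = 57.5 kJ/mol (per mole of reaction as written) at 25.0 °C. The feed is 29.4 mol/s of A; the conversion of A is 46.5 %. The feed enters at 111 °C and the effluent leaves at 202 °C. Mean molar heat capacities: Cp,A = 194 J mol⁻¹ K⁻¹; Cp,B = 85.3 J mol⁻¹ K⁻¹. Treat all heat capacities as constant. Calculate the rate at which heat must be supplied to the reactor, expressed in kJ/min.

Q_in = 74900 kJ/min

Extent of reaction ξ = 0.465 × 29.4 = 13.671 mol/s
Reaction term: ξ·ΔH°_rxn = 13.671 × 57.5 = 786.08 kJ/s
Sensible, feed 111→25 °C: -490.51 kJ/s
Outlet flows (mol/s): A 15.729, B 27.342
Sensible, products 25→202 °C: 952.91 kJ/s
Q = ΔH = 1248.5 kJ/s = 1248.5 kW
Heat supplied = 74909 kJ/min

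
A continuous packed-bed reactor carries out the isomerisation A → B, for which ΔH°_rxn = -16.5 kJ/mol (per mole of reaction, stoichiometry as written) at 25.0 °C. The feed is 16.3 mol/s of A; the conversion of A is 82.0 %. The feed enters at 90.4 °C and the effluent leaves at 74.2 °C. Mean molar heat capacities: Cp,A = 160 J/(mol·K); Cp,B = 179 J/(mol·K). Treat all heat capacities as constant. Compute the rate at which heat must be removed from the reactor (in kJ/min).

Q_out = 15000 kJ/min

Extent of reaction ξ = 0.820 × 16.3 = 13.366 mol/s
Reaction term: ξ·ΔH°_rxn = 13.366 × -16.5 = -220.54 kJ/s
Sensible, feed 90.4→25 °C: -170.56 kJ/s
Outlet flows (mol/s): A 2.934, B 13.366
Sensible, products 25→74.2 °C: 140.81 kJ/s
Q = ΔH = -250.29 kJ/s = -250.29 kW
Heat removed = 15018 kJ/min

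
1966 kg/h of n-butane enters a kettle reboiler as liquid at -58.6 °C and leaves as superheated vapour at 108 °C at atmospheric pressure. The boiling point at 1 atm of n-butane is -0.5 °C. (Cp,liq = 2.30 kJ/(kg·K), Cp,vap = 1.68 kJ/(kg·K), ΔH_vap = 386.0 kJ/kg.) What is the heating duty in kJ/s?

liquid -58.6→-0.5 °C: 133.63 kJ/kg
vaporisation at -0.5 °C: 386 kJ/kg
vapour -0.5→108 °C: 182.28 kJ/kg
Δh = 133.63 + 386 + 182.28 = 701.91 kJ/kg
Q = ṁ·Δh = 1966 kg/h × 701.91 kJ/kg = 1.38e+06 kJ/h
|Q| = 383.32 kW

Q = 383 kJ/s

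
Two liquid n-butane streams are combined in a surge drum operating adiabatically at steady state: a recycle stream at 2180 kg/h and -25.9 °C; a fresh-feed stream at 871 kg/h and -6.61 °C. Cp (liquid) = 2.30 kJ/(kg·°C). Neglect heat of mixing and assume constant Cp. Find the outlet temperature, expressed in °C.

Energy balance with Q = 0: Σ ṁᵢCp,ᵢ(T_out − Tᵢ) = 0
T_out = Σ ṁᵢCp,ᵢTᵢ / Σ ṁᵢCp,ᵢ
      = -143100 / 7017.3 = -20.393 °C

T_out = -20.4 °C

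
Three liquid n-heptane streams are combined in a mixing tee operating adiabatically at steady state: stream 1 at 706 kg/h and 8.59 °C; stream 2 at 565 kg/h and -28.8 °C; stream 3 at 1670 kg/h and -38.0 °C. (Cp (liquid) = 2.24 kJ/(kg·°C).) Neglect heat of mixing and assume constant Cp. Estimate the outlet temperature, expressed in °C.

Energy balance with Q = 0: Σ ṁᵢCp,ᵢ(T_out − Tᵢ) = 0
T_out = Σ ṁᵢCp,ᵢTᵢ / Σ ṁᵢCp,ᵢ
      = -165020 / 6587.8 = -25.048 °C

T_out = -25.0 °C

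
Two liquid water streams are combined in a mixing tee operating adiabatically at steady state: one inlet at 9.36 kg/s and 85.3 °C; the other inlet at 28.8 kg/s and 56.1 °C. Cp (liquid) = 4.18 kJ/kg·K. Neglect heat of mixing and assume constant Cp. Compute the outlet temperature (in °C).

Adiabatic, steady state ⇒ Σ ṁᵢCp,ᵢ(T_out − Tᵢ) = 0
Σ ṁᵢCp,ᵢTᵢ = 9.36×4.18×85.3 + 28.8×4.18×56.1 = 10091
Σ ṁᵢCp,ᵢ = 9.36×4.18 + 28.8×4.18 = 159.51
T_out = 10091 / 159.51 = 63.262 °C

T_out = 63.3 °C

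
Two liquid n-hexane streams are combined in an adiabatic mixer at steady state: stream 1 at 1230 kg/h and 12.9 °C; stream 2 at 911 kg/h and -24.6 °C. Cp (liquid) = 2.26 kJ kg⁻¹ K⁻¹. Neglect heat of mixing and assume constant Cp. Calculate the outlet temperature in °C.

T_out = -3.06 °C

Energy balance with Q = 0: Σ ṁᵢCp,ᵢ(T_out − Tᵢ) = 0
Σ ṁᵢCp,ᵢTᵢ = 1230×2.26×12.9 + 911×2.26×-24.6 = -14789
Σ ṁᵢCp,ᵢ = 1230×2.26 + 911×2.26 = 4838.7
T_out = -14789 / 4838.7 = -3.0563 °C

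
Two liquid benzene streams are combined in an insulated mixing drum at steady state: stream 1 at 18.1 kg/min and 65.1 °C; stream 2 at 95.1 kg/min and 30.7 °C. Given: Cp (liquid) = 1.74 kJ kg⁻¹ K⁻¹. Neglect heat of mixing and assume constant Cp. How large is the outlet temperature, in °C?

T_out = 36.2 °C

Adiabatic, steady state ⇒ Σ ṁᵢCp,ᵢ(T_out − Tᵢ) = 0
T_out = Σ ṁᵢCp,ᵢTᵢ / Σ ṁᵢCp,ᵢ
      = 7130.3 / 196.97 = 36.2 °C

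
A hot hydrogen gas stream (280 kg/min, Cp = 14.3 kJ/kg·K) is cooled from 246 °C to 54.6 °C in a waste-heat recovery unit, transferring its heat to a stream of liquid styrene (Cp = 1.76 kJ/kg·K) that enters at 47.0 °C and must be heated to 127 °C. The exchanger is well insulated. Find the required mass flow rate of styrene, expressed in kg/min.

Heat released by hot stream: Q = 280 × 14.3 × (246 − 54.6) = 766370 kJ/min
Energy balance on cold side (adiabatic exchanger): Q = ṁ_c·Cp_c·(T_c,out − T_c,in)
ṁ_c = 766370 / [1.76 × (127 − 47.0)] = 5442.9 kg/min

ṁ_c = 5440 kg/min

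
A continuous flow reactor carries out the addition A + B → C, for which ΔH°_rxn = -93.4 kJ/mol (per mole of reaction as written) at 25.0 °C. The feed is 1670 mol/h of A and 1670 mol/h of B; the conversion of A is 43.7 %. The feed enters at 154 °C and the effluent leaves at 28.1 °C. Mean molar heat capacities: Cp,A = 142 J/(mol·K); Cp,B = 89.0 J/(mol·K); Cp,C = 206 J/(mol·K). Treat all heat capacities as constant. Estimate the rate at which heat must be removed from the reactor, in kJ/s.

Extent of reaction ξ = 0.437 × 1670 = 729.79 mol/h
Reaction term: ξ·ΔH°_rxn = 729.79 × -93.4 = -68162 kJ/h
Sensible, feed 154→25 °C: -49764 kJ/h
Outlet flows (mol/h): A 940.21, B 940.21, C 729.79
Sensible, products 25→28.1 °C: 1139.3 kJ/h
Q = ΔH = -116790 kJ/h = -32.441 kW
Heat removed = 32.441 kJ/s

Q_out = 32.4 kJ/s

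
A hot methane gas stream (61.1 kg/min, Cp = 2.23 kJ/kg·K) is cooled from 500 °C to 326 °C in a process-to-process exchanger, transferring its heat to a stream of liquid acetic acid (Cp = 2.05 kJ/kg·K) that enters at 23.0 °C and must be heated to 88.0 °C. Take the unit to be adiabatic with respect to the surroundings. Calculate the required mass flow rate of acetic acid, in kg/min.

ṁ_c = 178 kg/min

Heat released by hot stream: Q = 61.1 × 2.23 × (500 − 326) = 23708 kJ/min
Energy balance on cold side (adiabatic exchanger): Q = ṁ_c·Cp_c·(T_c,out − T_c,in)
ṁ_c = 23708 / [2.05 × (88.0 − 23.0)] = 177.92 kg/min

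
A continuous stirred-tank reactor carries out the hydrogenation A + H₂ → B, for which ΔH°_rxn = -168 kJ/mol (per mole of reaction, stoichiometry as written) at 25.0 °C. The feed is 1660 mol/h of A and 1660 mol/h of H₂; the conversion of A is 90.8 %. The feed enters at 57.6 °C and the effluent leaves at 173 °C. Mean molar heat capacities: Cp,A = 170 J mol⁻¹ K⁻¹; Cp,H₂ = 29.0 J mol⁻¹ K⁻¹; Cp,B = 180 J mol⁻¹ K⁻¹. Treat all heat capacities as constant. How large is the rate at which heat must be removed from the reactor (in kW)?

Q_out = 60.9 kW

Extent of reaction ξ = 0.908 × 1660 = 1507.3 mol/h
Reaction term: ξ·ΔH°_rxn = 1507.3 × -168 = -253220 kJ/h
Sensible, feed 57.6→25 °C: -10769 kJ/h
Outlet flows (mol/h): A 152.72, H₂ 152.72, B 1507.3
Sensible, products 25→173 °C: 44652 kJ/h
Q = ΔH = -219340 kJ/h = -60.928 kW
Heat removed = 60.928 kW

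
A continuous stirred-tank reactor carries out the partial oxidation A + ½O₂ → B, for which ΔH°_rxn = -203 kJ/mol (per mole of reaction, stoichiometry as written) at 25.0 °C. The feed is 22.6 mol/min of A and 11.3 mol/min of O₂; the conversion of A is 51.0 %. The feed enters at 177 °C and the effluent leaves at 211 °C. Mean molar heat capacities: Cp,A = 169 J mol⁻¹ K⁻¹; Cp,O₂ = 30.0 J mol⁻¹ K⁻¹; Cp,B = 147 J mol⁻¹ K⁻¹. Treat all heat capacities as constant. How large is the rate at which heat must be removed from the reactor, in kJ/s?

Extent of reaction ξ = 0.510 × 22.6 = 11.526 mol/min
Reaction term: ξ·ΔH°_rxn = 11.526 × -203 = -2339.8 kJ/min
Sensible, feed 177→25 °C: -632.08 kJ/min
Outlet flows (mol/min): A 11.074, O₂ 5.537, B 11.526
Sensible, products 25→211 °C: 694.14 kJ/min
Q = ΔH = -2277.7 kJ/min = -37.962 kW
Heat removed = 37.962 kJ/s

Q_out = 38.0 kJ/s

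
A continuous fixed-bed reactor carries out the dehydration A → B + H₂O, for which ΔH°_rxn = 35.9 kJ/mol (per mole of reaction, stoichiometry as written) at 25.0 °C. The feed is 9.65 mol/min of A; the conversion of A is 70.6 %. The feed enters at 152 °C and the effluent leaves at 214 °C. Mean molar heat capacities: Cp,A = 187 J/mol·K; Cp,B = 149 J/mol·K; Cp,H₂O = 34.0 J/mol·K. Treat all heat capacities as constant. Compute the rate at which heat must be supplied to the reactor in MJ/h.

Q_in = 21.1 MJ/h

Extent of reaction ξ = 0.706 × 9.65 = 6.8129 mol/min
Reaction term: ξ·ΔH°_rxn = 6.8129 × 35.9 = 244.58 kJ/min
Sensible, feed 152→25 °C: -229.18 kJ/min
Outlet flows (mol/min): A 2.8371, B 6.8129, H₂O 6.8129
Sensible, products 25→214 °C: 335.91 kJ/min
Q = ΔH = 351.31 kJ/min = 5.8552 kW
Heat supplied = 21.079 MJ/h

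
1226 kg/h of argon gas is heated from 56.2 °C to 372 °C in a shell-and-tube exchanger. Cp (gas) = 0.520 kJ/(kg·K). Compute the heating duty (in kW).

Q = 55.9 kW

Q = ṁ·Cp·ΔT = 1226 × 0.520 × (372 − 56.2) = 201330 kJ/h
Converting: 201330 / 3600 s = 55.925 kW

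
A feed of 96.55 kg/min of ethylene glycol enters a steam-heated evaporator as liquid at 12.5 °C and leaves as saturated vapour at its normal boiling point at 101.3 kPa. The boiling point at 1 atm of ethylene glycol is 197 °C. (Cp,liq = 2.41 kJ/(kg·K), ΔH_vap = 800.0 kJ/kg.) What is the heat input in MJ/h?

Q = 7210 MJ/h

liquid 12.5→197 °C: 444.65 kJ/kg
vaporisation at 197 °C: 800 kJ/kg
Δh = 444.65 + 800 = 1244.6 kJ/kg
Q = ṁ·Δh = 96.55 kg/min × 1244.6 kJ/kg = 120170 kJ/min
|Q| = 2002.8 kW = 7210.2 MJ/h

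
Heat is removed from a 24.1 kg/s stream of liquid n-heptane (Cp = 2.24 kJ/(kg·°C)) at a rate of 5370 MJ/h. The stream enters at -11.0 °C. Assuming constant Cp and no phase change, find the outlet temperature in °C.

Q = 5370 MJ/h = 1491.7 kJ/s
ΔT = Q/(ṁ·Cp) = 1491.7/(24.1×2.24) = 27.632 K
T_out = -11.0 − 27.632 = -38.632 °C

T_out = -38.6 °C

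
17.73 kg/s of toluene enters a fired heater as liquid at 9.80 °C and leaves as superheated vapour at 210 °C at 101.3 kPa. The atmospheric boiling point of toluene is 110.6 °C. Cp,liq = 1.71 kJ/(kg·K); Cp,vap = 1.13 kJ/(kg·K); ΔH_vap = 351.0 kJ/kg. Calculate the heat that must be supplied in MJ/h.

Q = 40600 MJ/h

liquid 9.80→110.6 °C: 172.37 kJ/kg
vaporisation at 110.6 °C: 351 kJ/kg
vapour 110.6→210 °C: 112.32 kJ/kg
Δh = 172.37 + 351 + 112.32 = 635.69 kJ/kg
Q = ṁ·Δh = 17.73 kg/s × 635.69 kJ/kg = 11271 kJ/s
|Q| = 11271 kW = 40575 MJ/h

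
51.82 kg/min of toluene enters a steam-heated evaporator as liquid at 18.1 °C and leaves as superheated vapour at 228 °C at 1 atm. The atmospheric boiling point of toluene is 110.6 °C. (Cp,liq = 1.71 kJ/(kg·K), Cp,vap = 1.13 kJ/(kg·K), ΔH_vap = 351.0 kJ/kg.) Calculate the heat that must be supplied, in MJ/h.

Q = 2000 MJ/h

liquid 18.1→110.6 °C: 158.17 kJ/kg
vaporisation at 110.6 °C: 351 kJ/kg
vapour 110.6→228 °C: 132.66 kJ/kg
Δh = 158.17 + 351 + 132.66 = 641.84 kJ/kg
Q = ṁ·Δh = 51.82 kg/min × 641.84 kJ/kg = 33260 kJ/min
|Q| = 554.33 kW = 1995.6 MJ/h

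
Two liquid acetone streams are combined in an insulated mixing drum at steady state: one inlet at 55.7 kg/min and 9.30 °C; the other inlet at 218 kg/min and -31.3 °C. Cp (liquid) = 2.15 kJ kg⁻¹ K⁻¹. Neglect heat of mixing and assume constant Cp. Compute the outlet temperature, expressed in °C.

Energy balance with Q = 0: Σ ṁᵢCp,ᵢ(T_out − Tᵢ) = 0
Σ ṁᵢCp,ᵢTᵢ = 55.7×2.15×9.30 + 218×2.15×-31.3 = -13557
Σ ṁᵢCp,ᵢ = 55.7×2.15 + 218×2.15 = 588.45
T_out = -13557 / 588.45 = -23.038 °C

T_out = -23.0 °C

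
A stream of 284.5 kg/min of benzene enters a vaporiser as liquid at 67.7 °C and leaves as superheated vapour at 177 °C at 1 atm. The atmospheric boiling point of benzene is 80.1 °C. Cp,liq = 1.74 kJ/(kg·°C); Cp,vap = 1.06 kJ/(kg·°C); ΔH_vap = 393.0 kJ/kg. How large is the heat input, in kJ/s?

Q = 2450 kJ/s

liquid 67.7→80.1 °C: 21.576 kJ/kg
vaporisation at 80.1 °C: 393 kJ/kg
vapour 80.1→177 °C: 102.71 kJ/kg
Δh = 21.576 + 393 + 102.71 = 517.29 kJ/kg
Q = ṁ·Δh = 284.5 kg/min × 517.29 kJ/kg = 147170 kJ/min
|Q| = 2452.8 kW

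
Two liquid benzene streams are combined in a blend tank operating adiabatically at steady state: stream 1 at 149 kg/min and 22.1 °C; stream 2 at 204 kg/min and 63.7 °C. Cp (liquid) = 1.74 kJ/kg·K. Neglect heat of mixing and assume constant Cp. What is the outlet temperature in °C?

T_out = 46.1 °C

Energy balance with Q = 0: Σ ṁᵢCp,ᵢ(T_out − Tᵢ) = 0
Σ ṁᵢCp,ᵢTᵢ = 149×1.74×22.1 + 204×1.74×63.7 = 28341
Σ ṁᵢCp,ᵢ = 149×1.74 + 204×1.74 = 614.22
T_out = 28341 / 614.22 = 46.141 °C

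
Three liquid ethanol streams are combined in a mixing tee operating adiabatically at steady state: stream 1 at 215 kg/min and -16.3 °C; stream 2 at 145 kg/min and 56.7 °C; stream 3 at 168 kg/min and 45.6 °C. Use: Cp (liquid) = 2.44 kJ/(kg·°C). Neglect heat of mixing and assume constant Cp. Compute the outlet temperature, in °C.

No heat crosses the boundary, so H_out = H_in.
Σ ṁᵢCp,ᵢTᵢ = 215×2.44×-16.3 + 145×2.44×56.7 + 168×2.44×45.6 = 30202
Σ ṁᵢCp,ᵢ = 215×2.44 + 145×2.44 + 168×2.44 = 1288.3
T_out = 30202 / 1288.3 = 23.443 °C

T_out = 23.4 °C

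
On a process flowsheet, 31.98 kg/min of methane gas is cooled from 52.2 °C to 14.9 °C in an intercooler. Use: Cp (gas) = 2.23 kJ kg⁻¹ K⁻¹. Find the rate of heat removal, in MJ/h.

Q_c = 160 MJ/h

Q = ṁ·Cp·ΔT = 31.98 × 2.23 × (14.9 − 52.2) = -2660.1 kJ/min
Converting: 2660.1 / 60 s = 44.334 kW
Cooling duty = 159.6 MJ/h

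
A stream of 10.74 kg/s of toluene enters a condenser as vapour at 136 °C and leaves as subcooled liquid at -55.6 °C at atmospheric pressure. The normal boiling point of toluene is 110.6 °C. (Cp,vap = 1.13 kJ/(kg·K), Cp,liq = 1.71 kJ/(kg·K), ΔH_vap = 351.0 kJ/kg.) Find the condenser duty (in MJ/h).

Q_c = 25700 MJ/h

vapour 136→110.6 °C: -28.702 kJ/kg
condensation at 110.6 °C: -351 kJ/kg
liquid 110.6→-55.6 °C: -284.2 kJ/kg
Δh = -28.702 + -351 + -284.2 = -663.9 kJ/kg
Q = ṁ·Δh = 10.74 kg/s × -663.9 kJ/kg = -7130.3 kJ/s
|Q| = 7130.3 kW = 25669 MJ/h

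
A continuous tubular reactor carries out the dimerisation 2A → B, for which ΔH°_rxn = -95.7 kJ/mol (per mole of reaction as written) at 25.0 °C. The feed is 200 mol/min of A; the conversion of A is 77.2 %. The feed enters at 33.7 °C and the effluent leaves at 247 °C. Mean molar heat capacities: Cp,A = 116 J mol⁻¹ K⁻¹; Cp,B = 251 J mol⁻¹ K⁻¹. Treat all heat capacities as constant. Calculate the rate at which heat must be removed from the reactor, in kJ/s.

Q_out = 35.2 kJ/s

Extent of reaction ξ = 0.772 × 200 / 2 = 77.2 mol/min
Reaction term: ξ·ΔH°_rxn = 77.2 × -95.7 = -7388 kJ/min
Sensible, feed 33.7→25 °C: -201.84 kJ/min
Outlet flows (mol/min): A 45.6, B 77.2
Sensible, products 25→247 °C: 5476 kJ/min
Q = ΔH = -2113.9 kJ/min = -35.231 kW
Heat removed = 35.231 kJ/s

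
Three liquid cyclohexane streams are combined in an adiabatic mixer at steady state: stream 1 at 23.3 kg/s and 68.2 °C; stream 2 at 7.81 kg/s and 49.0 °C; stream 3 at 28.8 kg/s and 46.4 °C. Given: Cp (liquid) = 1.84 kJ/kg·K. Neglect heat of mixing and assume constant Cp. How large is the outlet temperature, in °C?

No heat crosses the boundary, so H_out = H_in.
T_out = Σ ṁᵢCp,ᵢTᵢ / Σ ṁᵢCp,ᵢ
      = 6086.8 / 110.23 = 55.217 °C

T_out = 55.2 °C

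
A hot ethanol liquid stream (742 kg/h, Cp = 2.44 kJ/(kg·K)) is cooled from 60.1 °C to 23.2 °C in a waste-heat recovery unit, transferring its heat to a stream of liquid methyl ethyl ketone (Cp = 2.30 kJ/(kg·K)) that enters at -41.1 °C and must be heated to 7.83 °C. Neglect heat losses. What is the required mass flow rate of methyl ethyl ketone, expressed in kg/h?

ṁ_c = 594 kg/h

Heat released by hot stream: Q = 742 × 2.44 × (60.1 − 23.2) = 66807 kJ/h
Energy balance on cold side (adiabatic exchanger): Q = ṁ_c·Cp_c·(T_c,out − T_c,in)
ṁ_c = 66807 / [2.30 × (7.83 − -41.1)] = 593.63 kg/h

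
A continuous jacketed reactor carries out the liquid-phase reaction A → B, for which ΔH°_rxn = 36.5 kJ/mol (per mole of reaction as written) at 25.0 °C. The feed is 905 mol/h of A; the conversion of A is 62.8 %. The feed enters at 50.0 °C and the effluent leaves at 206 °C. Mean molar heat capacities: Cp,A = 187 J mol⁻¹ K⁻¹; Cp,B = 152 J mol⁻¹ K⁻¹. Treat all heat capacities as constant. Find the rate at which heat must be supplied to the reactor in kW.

Q_in = 12.1 kW

Extent of reaction ξ = 0.628 × 905 = 568.34 mol/h
Reaction term: ξ·ΔH°_rxn = 568.34 × 36.5 = 20744 kJ/h
Sensible, feed 50.0→25 °C: -4230.9 kJ/h
Outlet flows (mol/h): A 336.66, B 568.34
Sensible, products 25→206 °C: 27031 kJ/h
Q = ΔH = 43545 kJ/h = 12.096 kW
Heat supplied = 12.096 kW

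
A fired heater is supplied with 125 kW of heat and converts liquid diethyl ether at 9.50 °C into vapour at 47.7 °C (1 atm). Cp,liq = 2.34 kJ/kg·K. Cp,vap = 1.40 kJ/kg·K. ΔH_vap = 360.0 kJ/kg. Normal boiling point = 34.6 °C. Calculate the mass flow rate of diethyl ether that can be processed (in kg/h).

Δh = 2.34×(34.6−9.50) + 360.0 + 1.40×(47.7−34.6) = 437.07 kJ/kg
Q = 125 kW = 125 kJ/s = 450000 kJ/h
ṁ = Q/Δh = 450000 / 437.07 = 1029.6 kg/h

ṁ = 1030 kg/h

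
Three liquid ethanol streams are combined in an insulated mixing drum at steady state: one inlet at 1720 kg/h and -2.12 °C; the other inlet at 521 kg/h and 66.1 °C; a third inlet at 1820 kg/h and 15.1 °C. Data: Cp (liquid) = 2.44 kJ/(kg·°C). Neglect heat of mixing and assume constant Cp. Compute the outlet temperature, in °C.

Energy balance with Q = 0: Σ ṁᵢCp,ᵢ(T_out − Tᵢ) = 0
Σ ṁᵢCp,ᵢTᵢ = 1720×2.44×-2.12 + 521×2.44×66.1 + 1820×2.44×15.1 = 142190
Σ ṁᵢCp,ᵢ = 1720×2.44 + 521×2.44 + 1820×2.44 = 9908.8
T_out = 142190 / 9908.8 = 14.35 °C

T_out = 14.3 °C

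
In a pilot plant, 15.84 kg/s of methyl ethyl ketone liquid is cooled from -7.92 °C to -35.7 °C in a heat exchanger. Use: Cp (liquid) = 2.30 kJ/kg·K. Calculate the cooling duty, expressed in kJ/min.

Q_c = 60700 kJ/min

Q = ṁ·Cp·ΔT = 15.84 × 2.30 × (-35.7 − -7.92) = -1012.1 kJ/s
Cooling duty = 60725 kJ/min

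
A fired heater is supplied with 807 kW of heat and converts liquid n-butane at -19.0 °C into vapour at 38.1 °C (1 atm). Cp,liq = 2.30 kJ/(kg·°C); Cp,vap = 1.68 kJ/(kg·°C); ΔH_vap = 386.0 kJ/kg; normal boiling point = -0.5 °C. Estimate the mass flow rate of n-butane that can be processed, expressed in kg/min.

Δh = 2.30×(-0.5−-19.0) + 386.0 + 1.68×(38.1−-0.5) = 493.4 kJ/kg
Q = 807 kW = 807 kJ/s = 48420 kJ/min
ṁ = Q/Δh = 48420 / 493.4 = 98.136 kg/min

ṁ = 98.1 kg/min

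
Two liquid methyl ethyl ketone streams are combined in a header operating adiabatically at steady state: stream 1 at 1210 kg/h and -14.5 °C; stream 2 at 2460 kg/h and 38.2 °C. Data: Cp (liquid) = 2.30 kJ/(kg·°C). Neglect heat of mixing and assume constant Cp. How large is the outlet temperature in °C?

Energy balance with Q = 0: Σ ṁᵢCp,ᵢ(T_out − Tᵢ) = 0
T_out = Σ ṁᵢCp,ᵢTᵢ / Σ ṁᵢCp,ᵢ
      = 175780 / 8441 = 20.825 °C

T_out = 20.8 °C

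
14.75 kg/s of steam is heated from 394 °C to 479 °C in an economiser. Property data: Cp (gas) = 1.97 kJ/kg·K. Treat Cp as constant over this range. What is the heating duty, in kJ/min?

Q = ṁ·Cp·ΔT = 14.75 × 1.97 × (479 − 394) = 2469.9 kJ/s
Heating duty = 148190 kJ/min

Q = 148000 kJ/min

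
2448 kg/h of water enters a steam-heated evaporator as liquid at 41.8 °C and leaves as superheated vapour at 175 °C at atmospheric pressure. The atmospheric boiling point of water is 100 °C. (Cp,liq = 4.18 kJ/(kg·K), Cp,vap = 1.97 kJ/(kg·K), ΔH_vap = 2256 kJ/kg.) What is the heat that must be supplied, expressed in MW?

Q = 1.80 MW

liquid 41.8→100 °C: 243.28 kJ/kg
vaporisation at 100 °C: 2256 kJ/kg
vapour 100→175 °C: 147.75 kJ/kg
Δh = 243.28 + 2256 + 147.75 = 2647 kJ/kg
Q = ṁ·Δh = 2448 kg/h × 2647 kJ/kg = 6.4799e+06 kJ/h
|Q| = 1800 kW = 1.8 MW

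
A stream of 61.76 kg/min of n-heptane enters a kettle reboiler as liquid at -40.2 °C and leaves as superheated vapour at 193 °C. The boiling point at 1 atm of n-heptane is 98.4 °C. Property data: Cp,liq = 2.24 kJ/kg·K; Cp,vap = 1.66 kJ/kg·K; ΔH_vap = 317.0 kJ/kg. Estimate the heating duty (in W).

Q = 808000 W

liquid -40.2→98.4 °C: 310.46 kJ/kg
vaporisation at 98.4 °C: 317 kJ/kg
vapour 98.4→193 °C: 157.04 kJ/kg
Δh = 310.46 + 317 + 157.04 = 784.5 kJ/kg
Q = ṁ·Δh = 61.76 kg/min × 784.5 kJ/kg = 48451 kJ/min
|Q| = 807.51 kW = 807510 W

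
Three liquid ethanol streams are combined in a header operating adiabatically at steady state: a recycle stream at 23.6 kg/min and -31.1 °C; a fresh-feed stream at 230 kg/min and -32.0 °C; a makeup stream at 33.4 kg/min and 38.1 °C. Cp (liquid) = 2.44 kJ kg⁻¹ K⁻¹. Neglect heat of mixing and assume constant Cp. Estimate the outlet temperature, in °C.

Energy balance with Q = 0: Σ ṁᵢCp,ᵢ(T_out − Tᵢ) = 0
T_out = Σ ṁᵢCp,ᵢTᵢ / Σ ṁᵢCp,ᵢ
      = -16644 / 700.28 = -23.768 °C

T_out = -23.8 °C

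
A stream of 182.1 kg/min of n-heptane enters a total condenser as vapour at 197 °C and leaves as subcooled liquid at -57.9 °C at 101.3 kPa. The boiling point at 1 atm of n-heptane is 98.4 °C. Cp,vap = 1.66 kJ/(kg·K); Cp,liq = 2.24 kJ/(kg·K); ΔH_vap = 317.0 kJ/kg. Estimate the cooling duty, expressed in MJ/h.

Q_c = 9080 MJ/h

vapour 197→98.4 °C: -163.68 kJ/kg
condensation at 98.4 °C: -317 kJ/kg
liquid 98.4→-57.9 °C: -350.11 kJ/kg
Δh = -163.68 + -317 + -350.11 = -830.79 kJ/kg
Q = ṁ·Δh = 182.1 kg/min × -830.79 kJ/kg = -151290 kJ/min
|Q| = 2521.4 kW = 9077.2 MJ/h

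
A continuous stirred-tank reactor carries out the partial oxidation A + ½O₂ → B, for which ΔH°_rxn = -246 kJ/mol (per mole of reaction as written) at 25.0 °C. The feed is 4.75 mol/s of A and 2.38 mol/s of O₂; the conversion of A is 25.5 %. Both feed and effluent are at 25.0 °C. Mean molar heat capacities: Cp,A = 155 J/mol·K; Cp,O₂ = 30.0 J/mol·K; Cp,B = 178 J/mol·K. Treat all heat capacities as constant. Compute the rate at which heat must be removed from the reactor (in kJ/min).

Q_out = 17900 kJ/min

Extent of reaction ξ = 0.255 × 4.75 = 1.2112 mol/s
Reaction term: ξ·ΔH°_rxn = 1.2112 × -246 = -297.97 kJ/s
Q = ΔH = -297.97 kJ/s = -297.97 kW
Heat removed = 17878 kJ/min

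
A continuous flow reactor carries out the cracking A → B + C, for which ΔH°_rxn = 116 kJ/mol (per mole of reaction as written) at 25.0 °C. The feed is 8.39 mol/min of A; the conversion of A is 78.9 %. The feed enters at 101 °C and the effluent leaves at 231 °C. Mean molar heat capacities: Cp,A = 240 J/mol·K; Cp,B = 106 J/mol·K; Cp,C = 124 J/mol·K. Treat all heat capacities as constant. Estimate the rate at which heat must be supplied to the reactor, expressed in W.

Extent of reaction ξ = 0.789 × 8.39 = 6.6197 mol/min
Reaction term: ξ·ΔH°_rxn = 6.6197 × 116 = 767.89 kJ/min
Sensible, feed 101→25 °C: -153.03 kJ/min
Outlet flows (mol/min): A 1.7703, B 6.6197, C 6.6197
Sensible, products 25→231 °C: 401.16 kJ/min
Q = ΔH = 1016 kJ/min = 16.934 kW
Heat supplied = 16934 W

Q_in = 16900 W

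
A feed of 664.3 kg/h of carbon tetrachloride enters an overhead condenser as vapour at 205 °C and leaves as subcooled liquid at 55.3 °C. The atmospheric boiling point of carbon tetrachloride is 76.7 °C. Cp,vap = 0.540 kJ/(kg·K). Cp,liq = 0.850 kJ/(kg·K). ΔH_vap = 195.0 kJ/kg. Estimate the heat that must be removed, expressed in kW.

Q_c = 52.1 kW

vapour 205→76.7 °C: -69.282 kJ/kg
condensation at 76.7 °C: -195 kJ/kg
liquid 76.7→55.3 °C: -18.19 kJ/kg
Δh = -69.282 + -195 + -18.19 = -282.47 kJ/kg
Q = ṁ·Δh = 664.3 kg/h × -282.47 kJ/kg = -187650 kJ/h
|Q| = 52.124 kW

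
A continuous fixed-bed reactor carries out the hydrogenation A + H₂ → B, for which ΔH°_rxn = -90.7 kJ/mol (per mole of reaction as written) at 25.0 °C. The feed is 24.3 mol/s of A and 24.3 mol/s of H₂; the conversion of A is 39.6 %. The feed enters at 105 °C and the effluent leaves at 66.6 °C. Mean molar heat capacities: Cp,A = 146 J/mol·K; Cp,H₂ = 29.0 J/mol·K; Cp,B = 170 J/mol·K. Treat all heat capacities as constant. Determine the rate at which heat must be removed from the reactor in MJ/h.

Extent of reaction ξ = 0.396 × 24.3 = 9.6228 mol/s
Reaction term: ξ·ΔH°_rxn = 9.6228 × -90.7 = -872.79 kJ/s
Sensible, feed 105→25 °C: -340.2 kJ/s
Outlet flows (mol/s): A 14.677, H₂ 14.677, B 9.6228
Sensible, products 25→66.6 °C: 174.9 kJ/s
Q = ΔH = -1038.1 kJ/s = -1038.1 kW
Heat removed = 3737.1 MJ/h

Q_out = 3740 MJ/h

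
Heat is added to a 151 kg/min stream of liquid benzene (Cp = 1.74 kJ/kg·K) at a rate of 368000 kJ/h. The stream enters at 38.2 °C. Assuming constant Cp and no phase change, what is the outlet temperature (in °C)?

Q = 368000 kJ/h = 6133.3 kJ/min
ΔT = Q/(ṁ·Cp) = 6133.3/(151×1.74) = 23.344 K
T_out = 38.2 + 23.344 = 61.544 °C

T_out = 61.5 °C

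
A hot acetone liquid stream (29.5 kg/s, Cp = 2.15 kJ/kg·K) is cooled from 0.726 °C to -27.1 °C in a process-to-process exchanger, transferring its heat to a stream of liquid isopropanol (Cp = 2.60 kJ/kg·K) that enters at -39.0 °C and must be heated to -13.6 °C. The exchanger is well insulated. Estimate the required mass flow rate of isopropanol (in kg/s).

Heat released by hot stream: Q = 29.5 × 2.15 × (0.726 − -27.1) = 1764.9 kJ/s
Energy balance on cold side (adiabatic exchanger): Q = ṁ_c·Cp_c·(T_c,out − T_c,in)
ṁ_c = 1764.9 / [2.60 × (-13.6 − -39.0)] = 26.724 kg/s

ṁ_c = 26.7 kg/s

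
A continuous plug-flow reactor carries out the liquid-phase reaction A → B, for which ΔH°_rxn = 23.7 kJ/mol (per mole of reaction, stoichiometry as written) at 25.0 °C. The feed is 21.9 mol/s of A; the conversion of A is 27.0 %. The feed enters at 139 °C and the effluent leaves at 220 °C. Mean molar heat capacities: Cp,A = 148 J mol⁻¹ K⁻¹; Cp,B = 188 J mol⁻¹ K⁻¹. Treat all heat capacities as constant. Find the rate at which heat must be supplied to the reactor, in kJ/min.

Q_in = 26900 kJ/min

Extent of reaction ξ = 0.270 × 21.9 = 5.913 mol/s
Reaction term: ξ·ΔH°_rxn = 5.913 × 23.7 = 140.14 kJ/s
Sensible, feed 139→25 °C: -369.5 kJ/s
Outlet flows (mol/s): A 15.987, B 5.913
Sensible, products 25→220 °C: 678.16 kJ/s
Q = ΔH = 448.8 kJ/s = 448.8 kW
Heat supplied = 26928 kJ/min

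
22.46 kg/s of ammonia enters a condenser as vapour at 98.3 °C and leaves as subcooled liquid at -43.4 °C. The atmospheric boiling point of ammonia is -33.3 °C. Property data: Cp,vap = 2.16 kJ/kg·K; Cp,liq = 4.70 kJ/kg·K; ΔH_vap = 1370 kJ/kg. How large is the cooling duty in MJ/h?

Q_c = 138000 MJ/h

vapour 98.3→-33.3 °C: -284.26 kJ/kg
condensation at -33.3 °C: -1370 kJ/kg
liquid -33.3→-43.4 °C: -47.47 kJ/kg
Δh = -284.26 + -1370 + -47.47 = -1701.7 kJ/kg
Q = ṁ·Δh = 22.46 kg/s × -1701.7 kJ/kg = -38221 kJ/s
|Q| = 38221 kW = 137590 MJ/h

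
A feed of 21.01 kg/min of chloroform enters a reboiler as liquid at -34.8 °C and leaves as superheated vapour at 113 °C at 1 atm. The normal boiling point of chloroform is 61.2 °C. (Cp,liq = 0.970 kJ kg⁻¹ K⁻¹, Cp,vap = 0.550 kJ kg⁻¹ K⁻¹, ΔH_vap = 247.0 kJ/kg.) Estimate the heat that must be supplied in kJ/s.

Q = 129 kJ/s

liquid -34.8→61.2 °C: 93.12 kJ/kg
vaporisation at 61.2 °C: 247 kJ/kg
vapour 61.2→113 °C: 28.49 kJ/kg
Δh = 93.12 + 247 + 28.49 = 368.61 kJ/kg
Q = ṁ·Δh = 21.01 kg/min × 368.61 kJ/kg = 7744.5 kJ/min
|Q| = 129.07 kW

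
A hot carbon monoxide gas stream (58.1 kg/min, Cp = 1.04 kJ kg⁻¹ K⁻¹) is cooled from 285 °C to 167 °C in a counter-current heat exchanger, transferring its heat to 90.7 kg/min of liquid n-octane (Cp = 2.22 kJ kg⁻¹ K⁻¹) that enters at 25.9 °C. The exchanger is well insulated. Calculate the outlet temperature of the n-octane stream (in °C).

Heat released by hot stream: Q = 58.1 × 1.04 × (285 − 167) = 7130 kJ/min
Energy balance on cold side (adiabatic exchanger): Q = ṁ_c·Cp_c·(T_c,out − T_c,in)
T_c,out = 25.9 + 7130/(90.7 × 2.22) = 61.31 °C

T_c,out = 61.3 °C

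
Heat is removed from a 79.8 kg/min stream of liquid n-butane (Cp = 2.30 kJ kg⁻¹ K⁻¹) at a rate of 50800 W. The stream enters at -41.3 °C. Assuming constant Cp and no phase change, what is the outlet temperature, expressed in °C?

T_out = -57.9 °C

Q = 50800 W = 3048 kJ/min
ΔT = Q/(ṁ·Cp) = 3048/(79.8×2.30) = 16.607 K
T_out = -41.3 − 16.607 = -57.907 °C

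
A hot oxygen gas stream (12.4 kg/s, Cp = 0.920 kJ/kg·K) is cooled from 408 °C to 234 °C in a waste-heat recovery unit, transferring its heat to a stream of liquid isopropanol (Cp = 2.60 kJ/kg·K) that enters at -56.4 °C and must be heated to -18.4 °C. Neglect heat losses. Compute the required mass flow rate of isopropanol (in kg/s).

Heat released by hot stream: Q = 12.4 × 0.920 × (408 − 234) = 1985 kJ/s
Energy balance on cold side (adiabatic exchanger): Q = ṁ_c·Cp_c·(T_c,out − T_c,in)
ṁ_c = 1985 / [2.60 × (-18.4 − -56.4)] = 20.091 kg/s

ṁ_c = 20.1 kg/s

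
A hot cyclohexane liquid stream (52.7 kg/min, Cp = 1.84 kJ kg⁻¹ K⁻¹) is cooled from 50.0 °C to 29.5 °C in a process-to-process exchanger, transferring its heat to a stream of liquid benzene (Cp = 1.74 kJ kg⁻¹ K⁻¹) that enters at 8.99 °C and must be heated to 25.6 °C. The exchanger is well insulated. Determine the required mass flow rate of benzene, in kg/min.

Heat released by hot stream: Q = 52.7 × 1.84 × (50.0 − 29.5) = 1987.8 kJ/min
Energy balance on cold side (adiabatic exchanger): Q = ṁ_c·Cp_c·(T_c,out − T_c,in)
ṁ_c = 1987.8 / [1.74 × (25.6 − 8.99)] = 68.78 kg/min

ṁ_c = 68.8 kg/min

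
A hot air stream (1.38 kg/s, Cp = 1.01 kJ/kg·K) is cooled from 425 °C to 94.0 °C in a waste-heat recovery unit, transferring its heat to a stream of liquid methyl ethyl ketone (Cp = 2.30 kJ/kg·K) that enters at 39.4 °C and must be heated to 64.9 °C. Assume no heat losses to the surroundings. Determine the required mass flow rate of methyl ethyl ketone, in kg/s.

ṁ_c = 7.87 kg/s

Heat released by hot stream: Q = 1.38 × 1.01 × (425 − 94.0) = 461.35 kJ/s
Energy balance on cold side (adiabatic exchanger): Q = ṁ_c·Cp_c·(T_c,out − T_c,in)
ṁ_c = 461.35 / [2.30 × (64.9 − 39.4)] = 7.8661 kg/s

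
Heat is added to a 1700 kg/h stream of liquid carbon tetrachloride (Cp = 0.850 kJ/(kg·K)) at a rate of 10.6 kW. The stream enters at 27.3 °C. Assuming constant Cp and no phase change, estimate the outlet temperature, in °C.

T_out = 53.7 °C

Q = 10.6 kW = 38160 kJ/h
ΔT = Q/(ṁ·Cp) = 38160/(1700×0.850) = 26.408 K
T_out = 27.3 + 26.408 = 53.708 °C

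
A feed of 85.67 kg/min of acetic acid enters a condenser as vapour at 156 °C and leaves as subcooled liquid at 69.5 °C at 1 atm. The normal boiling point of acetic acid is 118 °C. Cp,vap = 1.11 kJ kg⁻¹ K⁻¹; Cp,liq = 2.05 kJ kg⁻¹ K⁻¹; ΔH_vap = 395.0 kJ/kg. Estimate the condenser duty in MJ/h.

Q_c = 2760 MJ/h

vapour 156→118 °C: -42.18 kJ/kg
condensation at 118 °C: -395 kJ/kg
liquid 118→69.5 °C: -99.425 kJ/kg
Δh = -42.18 + -395 + -99.425 = -536.61 kJ/kg
Q = ṁ·Δh = 85.67 kg/min × -536.61 kJ/kg = -45971 kJ/min
|Q| = 766.18 kW = 2758.3 MJ/h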